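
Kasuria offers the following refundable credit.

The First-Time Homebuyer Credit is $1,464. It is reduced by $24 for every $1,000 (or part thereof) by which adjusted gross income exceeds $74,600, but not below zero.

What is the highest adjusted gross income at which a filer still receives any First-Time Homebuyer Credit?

After 60 increments the reduction is 60 × $24 = $1,440, leaving $24; one more increment wipes it out. Increment 60 ends at excess 60 × $1,000 = $60,000, so the highest qualifying income is $74,600 + $60,000 = $134,600.

$134,600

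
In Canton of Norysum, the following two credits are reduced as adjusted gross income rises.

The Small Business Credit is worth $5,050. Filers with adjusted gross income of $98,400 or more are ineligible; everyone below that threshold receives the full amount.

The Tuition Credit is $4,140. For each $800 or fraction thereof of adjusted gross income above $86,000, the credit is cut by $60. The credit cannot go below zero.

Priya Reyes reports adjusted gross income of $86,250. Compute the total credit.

$9,130

Small Business Credit: $86,250 is below the $98,400 cutoff, so the full $5,050 applies.
Tuition Credit: income exceeds $86,000 by $250, which is 1 full-or-partial $800 increment; reduction = 1 × $60 = $60, leaving $4,080.
Total: $5,050 + $4,080 = $9,130.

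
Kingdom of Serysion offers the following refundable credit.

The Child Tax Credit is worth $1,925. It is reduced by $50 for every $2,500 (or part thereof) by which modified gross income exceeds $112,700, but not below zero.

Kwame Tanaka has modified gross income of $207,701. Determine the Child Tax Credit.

Child Tax Credit: income exceeds $112,700 by $95,001 → 39 increments × $50 = $1,950 ≥ base, so the credit is $0.

$0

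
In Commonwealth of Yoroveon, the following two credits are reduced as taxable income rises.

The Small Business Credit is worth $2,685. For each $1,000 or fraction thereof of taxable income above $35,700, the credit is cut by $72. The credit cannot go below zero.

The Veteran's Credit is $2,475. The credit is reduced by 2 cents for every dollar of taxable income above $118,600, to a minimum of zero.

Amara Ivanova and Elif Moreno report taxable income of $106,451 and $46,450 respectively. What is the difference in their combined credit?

$1,893

Amara ($106,451): Small Business Credit: income exceeds $35,700 by $70,751 → 71 increments × $72 = $5,112 ≥ base, so the credit is $0. Veteran's Credit: $106,451 is at or below the $118,600 threshold, so the full $2,475 applies. total $0 + $2,475 = $2,475
Elif ($46,450): Small Business Credit: income exceeds $35,700 by $10,750, which is 11 full-or-partial $1,000 increments; reduction = 11 × $72 = $792, leaving $1,893. Veteran's Credit: $46,450 is at or below the $118,600 threshold, so the full $2,475 applies. total $1,893 + $2,475 = $4,368
Difference: |$2,475 − $4,368| = $1,893.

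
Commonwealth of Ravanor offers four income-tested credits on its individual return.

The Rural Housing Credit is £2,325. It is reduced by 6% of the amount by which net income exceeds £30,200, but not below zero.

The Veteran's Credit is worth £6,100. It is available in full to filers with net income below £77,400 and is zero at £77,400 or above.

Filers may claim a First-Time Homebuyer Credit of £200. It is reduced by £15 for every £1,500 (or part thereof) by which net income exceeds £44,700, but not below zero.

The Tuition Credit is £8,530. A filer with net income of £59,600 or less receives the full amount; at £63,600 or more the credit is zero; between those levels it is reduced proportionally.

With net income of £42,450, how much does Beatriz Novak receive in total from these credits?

£16,420

Rural Housing Credit: 6% of the £12,250 excess over £30,200 is £735; credit = £2,325 − £735 = £1,590.
Veteran's Credit: £42,450 is below the £77,400 cutoff, so the full £6,100 applies.
First-Time Homebuyer Credit: £42,450 is at or below the £44,700 threshold, so the full £200 applies.
Tuition Credit: £42,450 is at or below the £59,600 threshold, so the full £8,530 applies.
Total: £1,590 + £6,100 + £200 + £8,530 = £16,420.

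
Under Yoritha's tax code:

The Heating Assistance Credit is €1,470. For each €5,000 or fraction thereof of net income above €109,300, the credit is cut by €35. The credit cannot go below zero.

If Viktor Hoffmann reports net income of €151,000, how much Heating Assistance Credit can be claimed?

Heating Assistance Credit: income exceeds €109,300 by €41,700, which is 9 full-or-partial €5,000 increments; reduction = 9 × €35 = €315, leaving €1,155.

€1,155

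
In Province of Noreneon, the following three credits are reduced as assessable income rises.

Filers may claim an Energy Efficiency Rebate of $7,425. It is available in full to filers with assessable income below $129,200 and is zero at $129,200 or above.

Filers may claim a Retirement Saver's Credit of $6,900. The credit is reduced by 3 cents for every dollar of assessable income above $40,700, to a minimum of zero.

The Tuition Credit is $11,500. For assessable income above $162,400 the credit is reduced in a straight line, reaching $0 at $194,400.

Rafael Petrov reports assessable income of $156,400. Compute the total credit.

Energy Efficiency Rebate: $156,400 meets or exceeds the $129,200 cutoff, so the credit is $0.
Retirement Saver's Credit: 3% of the $115,700 excess over $40,700 is $3,471; credit = $6,900 − $3,471 = $3,429.
Tuition Credit: $156,400 is at or below the $162,400 threshold, so the full $11,500 applies.
Total: $0 + $3,429 + $11,500 = $14,929.

$14,929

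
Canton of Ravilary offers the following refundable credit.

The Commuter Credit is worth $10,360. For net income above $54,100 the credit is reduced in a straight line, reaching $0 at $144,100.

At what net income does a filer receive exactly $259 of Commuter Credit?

$141,850

$259 is 259/10,360 of the full $10,360, so 10,101/10,360 of the $90,000 range has been used: income = $54,100 + $90,000 × 10,101/10,360 = $141,850.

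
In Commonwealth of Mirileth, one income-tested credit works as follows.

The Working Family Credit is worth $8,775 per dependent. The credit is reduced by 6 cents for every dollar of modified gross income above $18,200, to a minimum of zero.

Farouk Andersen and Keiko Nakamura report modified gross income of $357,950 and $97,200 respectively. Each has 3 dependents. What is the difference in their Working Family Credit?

Farouk ($357,950): Working Family Credit: base = 3 × $8,775 = $26,325. 6% of the $339,750 excess over $18,200 is $20,385; credit = $26,325 − $20,385 = $5,940.
Keiko ($97,200): Working Family Credit: base = 3 × $8,775 = $26,325. 6% of the $79,000 excess over $18,200 is $4,740; credit = $26,325 − $4,740 = $21,585.
Difference: |$5,940 − $21,585| = $15,645.

$15,645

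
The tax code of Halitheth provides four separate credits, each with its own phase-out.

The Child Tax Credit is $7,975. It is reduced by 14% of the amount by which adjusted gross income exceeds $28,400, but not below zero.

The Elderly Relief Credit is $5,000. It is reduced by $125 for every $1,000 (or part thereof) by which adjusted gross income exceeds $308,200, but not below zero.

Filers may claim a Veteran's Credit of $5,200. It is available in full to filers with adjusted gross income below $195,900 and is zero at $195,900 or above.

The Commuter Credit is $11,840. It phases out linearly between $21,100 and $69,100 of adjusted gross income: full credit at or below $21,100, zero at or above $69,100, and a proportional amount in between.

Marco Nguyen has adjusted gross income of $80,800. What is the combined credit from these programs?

Child Tax Credit: 14% of the $52,400 excess over $28,400 is $7,336; credit = $7,975 − $7,336 = $639.
Elderly Relief Credit: $80,800 is at or below the $308,200 threshold, so the full $5,000 applies.
Veteran's Credit: $80,800 is below the $195,900 cutoff, so the full $5,200 applies.
Commuter Credit: $80,800 is at or above $69,100, so the credit is $0.
Total: $639 + $5,000 + $5,200 + $0 = $10,839.

$10,839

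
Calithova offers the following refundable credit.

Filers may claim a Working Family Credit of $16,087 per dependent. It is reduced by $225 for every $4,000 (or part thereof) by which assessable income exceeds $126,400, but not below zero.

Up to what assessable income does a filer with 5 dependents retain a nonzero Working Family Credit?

Full credit = 5 × $16,087 = $80,435.
After 357 increments the reduction is 357 × $225 = $80,325, leaving $110; one more increment wipes it out. Increment 357 ends at excess 357 × $4,000 = $1,428,000, so the highest qualifying income is $126,400 + $1,428,000 = $1,554,400.

$1,554,400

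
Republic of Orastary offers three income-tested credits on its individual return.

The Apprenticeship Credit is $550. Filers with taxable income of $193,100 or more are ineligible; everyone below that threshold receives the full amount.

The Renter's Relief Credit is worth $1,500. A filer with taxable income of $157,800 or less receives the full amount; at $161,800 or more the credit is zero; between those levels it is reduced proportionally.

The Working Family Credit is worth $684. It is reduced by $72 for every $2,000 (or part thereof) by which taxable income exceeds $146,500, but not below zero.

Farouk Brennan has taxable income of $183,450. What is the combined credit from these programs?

Apprenticeship Credit: $183,450 is below the $193,100 cutoff, so the full $550 applies.
Renter's Relief Credit: $183,450 is at or above $161,800, so the credit is $0.
Working Family Credit: income exceeds $146,500 by $36,950 → 19 increments × $72 = $1,368 ≥ base, so the credit is $0.
Total: $550 + $0 + $0 = $550.

$550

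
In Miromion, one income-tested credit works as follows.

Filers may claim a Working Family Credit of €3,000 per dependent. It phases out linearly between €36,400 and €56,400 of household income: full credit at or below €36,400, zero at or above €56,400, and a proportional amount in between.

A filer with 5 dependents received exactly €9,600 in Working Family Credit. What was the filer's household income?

Full credit = 5 × €3,000 = €15,000.
€9,600 is 9,600/15,000 of the full €15,000, so 5,400/15,000 of the €20,000 range has been used: income = €36,400 + €20,000 × 5,400/15,000 = €43,600.

€43,600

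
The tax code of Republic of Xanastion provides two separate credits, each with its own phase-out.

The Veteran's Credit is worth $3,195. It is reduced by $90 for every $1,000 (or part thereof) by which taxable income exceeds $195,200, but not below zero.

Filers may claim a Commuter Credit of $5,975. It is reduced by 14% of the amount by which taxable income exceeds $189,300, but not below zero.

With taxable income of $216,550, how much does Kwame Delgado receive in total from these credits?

$3,375

Veteran's Credit: income exceeds $195,200 by $21,350, which is 22 full-or-partial $1,000 increments; reduction = 22 × $90 = $1,980, leaving $1,215.
Commuter Credit: 14% of the $27,250 excess over $189,300 is $3,815; credit = $5,975 − $3,815 = $2,160.
Total: $1,215 + $2,160 = $3,375.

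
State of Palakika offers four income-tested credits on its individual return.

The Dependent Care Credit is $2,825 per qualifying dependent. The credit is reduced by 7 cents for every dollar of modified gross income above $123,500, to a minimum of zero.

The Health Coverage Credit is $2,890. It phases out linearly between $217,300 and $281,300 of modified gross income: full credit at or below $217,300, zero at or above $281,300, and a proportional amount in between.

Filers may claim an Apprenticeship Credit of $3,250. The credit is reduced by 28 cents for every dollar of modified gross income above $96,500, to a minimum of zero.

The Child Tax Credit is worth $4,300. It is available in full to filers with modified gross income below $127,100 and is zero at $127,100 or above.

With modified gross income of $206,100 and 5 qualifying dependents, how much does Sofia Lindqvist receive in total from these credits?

$11,233

Dependent Care Credit: base = 5 × $2,825 = $14,125. 7% of the $82,600 excess over $123,500 is $5,782; credit = $14,125 − $5,782 = $8,343.
Health Coverage Credit: $206,100 is at or below the $217,300 threshold, so the full $2,890 applies.
Apprenticeship Credit: 28% of the $109,600 excess over $96,500 is $30,688 ≥ base, so the credit is $0.
Child Tax Credit: $206,100 meets or exceeds the $127,100 cutoff, so the credit is $0.
Total: $8,343 + $2,890 + $0 + $0 = $11,233.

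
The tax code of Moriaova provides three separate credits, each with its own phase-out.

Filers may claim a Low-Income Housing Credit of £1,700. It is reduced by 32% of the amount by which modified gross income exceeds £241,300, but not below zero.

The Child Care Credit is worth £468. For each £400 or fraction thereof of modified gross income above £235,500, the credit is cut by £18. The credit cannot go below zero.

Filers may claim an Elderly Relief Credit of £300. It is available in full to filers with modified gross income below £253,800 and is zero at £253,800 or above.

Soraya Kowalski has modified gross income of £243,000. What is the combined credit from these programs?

Low-Income Housing Credit: 32% of the £1,700 excess over £241,300 is £544; credit = £1,700 − £544 = £1,156.
Child Care Credit: income exceeds £235,500 by £7,500, which is 19 full-or-partial £400 increments; reduction = 19 × £18 = £342, leaving £126.
Elderly Relief Credit: £243,000 is below the £253,800 cutoff, so the full £300 applies.
Total: £1,156 + £126 + £300 = £1,582.

£1,582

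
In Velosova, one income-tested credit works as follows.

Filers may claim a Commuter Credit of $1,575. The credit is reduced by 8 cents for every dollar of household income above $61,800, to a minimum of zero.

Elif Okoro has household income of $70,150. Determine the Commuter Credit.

Commuter Credit: 8% of the $8,350 excess over $61,800 is $668; credit = $1,575 − $668 = $907.

$907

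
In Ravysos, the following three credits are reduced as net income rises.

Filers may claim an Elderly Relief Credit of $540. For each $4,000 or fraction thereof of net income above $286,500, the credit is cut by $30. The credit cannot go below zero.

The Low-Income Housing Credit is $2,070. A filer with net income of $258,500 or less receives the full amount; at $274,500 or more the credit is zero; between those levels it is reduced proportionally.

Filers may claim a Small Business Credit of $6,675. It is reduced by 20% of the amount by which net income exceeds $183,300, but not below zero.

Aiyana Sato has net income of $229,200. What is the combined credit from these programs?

Elderly Relief Credit: $229,200 is at or below the $286,500 threshold, so the full $540 applies.
Low-Income Housing Credit: $229,200 is at or below the $258,500 threshold, so the full $2,070 applies.
Small Business Credit: 20% of the $45,900 excess over $183,300 is $9,180 ≥ base, so the credit is $0.
Total: $540 + $2,070 + $0 = $2,610.

$2,610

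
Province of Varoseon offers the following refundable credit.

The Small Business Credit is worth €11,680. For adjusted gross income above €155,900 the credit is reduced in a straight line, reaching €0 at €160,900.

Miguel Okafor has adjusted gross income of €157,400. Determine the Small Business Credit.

€8,176

Small Business Credit: €157,400 is €1,500 into a €5,000 phase-out range, leaving 3,500/5,000 of the credit: €11,680 × 3,500/5,000 = €8,176.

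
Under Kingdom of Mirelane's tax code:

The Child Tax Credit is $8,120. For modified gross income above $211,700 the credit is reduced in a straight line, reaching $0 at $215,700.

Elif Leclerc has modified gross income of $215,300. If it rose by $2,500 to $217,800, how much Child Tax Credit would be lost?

At $215,300 — $215,300 is $3,600 into a $4,000 phase-out range, leaving 400/4,000 of the credit: $8,120 × 400/4,000 = $812.
At $217,800 — $217,800 is at or above $215,700, so the credit is $0.
Lost: $812 − $0 = $812.

$812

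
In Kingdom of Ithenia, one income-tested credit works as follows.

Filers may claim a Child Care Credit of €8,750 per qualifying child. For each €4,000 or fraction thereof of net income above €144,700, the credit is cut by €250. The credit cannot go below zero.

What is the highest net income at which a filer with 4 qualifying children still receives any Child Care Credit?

€700,700

Full credit = 4 × €8,750 = €35,000.
After 139 increments the reduction is 139 × €250 = €34,750, leaving €250; one more increment wipes it out. Increment 139 ends at excess 139 × €4,000 = €556,000, so the highest qualifying income is €144,700 + €556,000 = €700,700.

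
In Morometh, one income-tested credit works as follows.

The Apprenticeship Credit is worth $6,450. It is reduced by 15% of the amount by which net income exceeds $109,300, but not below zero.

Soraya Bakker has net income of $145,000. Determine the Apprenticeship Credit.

Apprenticeship Credit: 15% of the $35,700 excess over $109,300 is $5,355; credit = $6,450 − $5,355 = $1,095.

$1,095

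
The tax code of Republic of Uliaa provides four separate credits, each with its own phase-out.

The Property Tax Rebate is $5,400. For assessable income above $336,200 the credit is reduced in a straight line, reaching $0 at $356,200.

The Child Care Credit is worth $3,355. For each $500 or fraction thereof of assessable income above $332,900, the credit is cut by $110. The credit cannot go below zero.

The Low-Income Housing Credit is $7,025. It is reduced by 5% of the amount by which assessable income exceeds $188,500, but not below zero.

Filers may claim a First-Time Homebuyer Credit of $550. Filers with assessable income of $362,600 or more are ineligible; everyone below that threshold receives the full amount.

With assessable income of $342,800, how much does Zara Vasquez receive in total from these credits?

Property Tax Rebate: $342,800 is $6,600 into a $20,000 phase-out range, leaving 13,400/20,000 of the credit: $5,400 × 13,400/20,000 = $3,618.
Child Care Credit: income exceeds $332,900 by $9,900, which is 20 full-or-partial $500 increments; reduction = 20 × $110 = $2,200, leaving $1,155.
Low-Income Housing Credit: 5% of the $154,300 excess over $188,500 is $7,715 ≥ base, so the credit is $0.
First-Time Homebuyer Credit: $342,800 is below the $362,600 cutoff, so the full $550 applies.
Total: $3,618 + $1,155 + $0 + $550 = $5,323.

$5,323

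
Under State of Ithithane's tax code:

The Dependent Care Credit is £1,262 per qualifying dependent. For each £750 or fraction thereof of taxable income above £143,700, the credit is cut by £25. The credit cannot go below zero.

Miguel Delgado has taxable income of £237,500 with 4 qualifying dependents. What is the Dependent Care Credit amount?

£1,898

Dependent Care Credit: base = 4 × £1,262 = £5,048. income exceeds £143,700 by £93,800, which is 126 full-or-partial £750 increments; reduction = 126 × £25 = £3,150, leaving £1,898.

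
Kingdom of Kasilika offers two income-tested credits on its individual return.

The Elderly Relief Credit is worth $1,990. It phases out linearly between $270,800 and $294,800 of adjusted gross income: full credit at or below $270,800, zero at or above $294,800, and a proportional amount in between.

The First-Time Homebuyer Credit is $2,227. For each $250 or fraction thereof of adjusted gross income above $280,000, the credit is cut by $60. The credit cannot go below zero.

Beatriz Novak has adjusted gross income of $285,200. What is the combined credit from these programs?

$1,763

Elderly Relief Credit: $285,200 is $14,400 into a $24,000 phase-out range, leaving 9,600/24,000 of the credit: $1,990 × 9,600/24,000 = $796.
First-Time Homebuyer Credit: income exceeds $280,000 by $5,200, which is 21 full-or-partial $250 increments; reduction = 21 × $60 = $1,260, leaving $967.
Total: $796 + $967 = $1,763.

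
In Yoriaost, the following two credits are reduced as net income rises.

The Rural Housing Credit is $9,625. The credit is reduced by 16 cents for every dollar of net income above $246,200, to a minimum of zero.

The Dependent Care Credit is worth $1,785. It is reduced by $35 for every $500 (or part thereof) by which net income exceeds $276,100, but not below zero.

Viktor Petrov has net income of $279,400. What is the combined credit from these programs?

$5,853

Rural Housing Credit: 16% of the $33,200 excess over $246,200 is $5,312; credit = $9,625 − $5,312 = $4,313.
Dependent Care Credit: income exceeds $276,100 by $3,300, which is 7 full-or-partial $500 increments; reduction = 7 × $35 = $245, leaving $1,540.
Total: $4,313 + $1,540 = $5,853.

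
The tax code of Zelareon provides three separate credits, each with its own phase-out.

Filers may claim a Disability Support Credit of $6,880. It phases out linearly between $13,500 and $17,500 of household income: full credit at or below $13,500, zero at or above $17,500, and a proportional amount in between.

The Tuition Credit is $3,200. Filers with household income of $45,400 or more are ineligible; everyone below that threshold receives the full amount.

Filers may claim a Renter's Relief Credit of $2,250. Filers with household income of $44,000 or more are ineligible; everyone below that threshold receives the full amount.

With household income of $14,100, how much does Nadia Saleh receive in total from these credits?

Disability Support Credit: $14,100 is $600 into a $4,000 phase-out range, leaving 3,400/4,000 of the credit: $6,880 × 3,400/4,000 = $5,848.
Tuition Credit: $14,100 is below the $45,400 cutoff, so the full $3,200 applies.
Renter's Relief Credit: $14,100 is below the $44,000 cutoff, so the full $2,250 applies.
Total: $5,848 + $3,200 + $2,250 = $11,298.

$11,298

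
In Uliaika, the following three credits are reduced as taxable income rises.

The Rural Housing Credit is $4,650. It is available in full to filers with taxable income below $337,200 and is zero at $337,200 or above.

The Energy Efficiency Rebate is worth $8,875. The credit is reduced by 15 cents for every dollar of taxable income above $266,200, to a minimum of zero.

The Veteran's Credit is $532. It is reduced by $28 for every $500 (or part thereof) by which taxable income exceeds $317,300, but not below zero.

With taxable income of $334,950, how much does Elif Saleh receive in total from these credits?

$4,650

Rural Housing Credit: $334,950 is below the $337,200 cutoff, so the full $4,650 applies.
Energy Efficiency Rebate: 15% of the $68,750 excess over $266,200 is $10,312.50 ≥ base, so the credit is $0.
Veteran's Credit: income exceeds $317,300 by $17,650 → 36 increments × $28 = $1,008 ≥ base, so the credit is $0.
Total: $4,650 + $0 + $0 = $4,650.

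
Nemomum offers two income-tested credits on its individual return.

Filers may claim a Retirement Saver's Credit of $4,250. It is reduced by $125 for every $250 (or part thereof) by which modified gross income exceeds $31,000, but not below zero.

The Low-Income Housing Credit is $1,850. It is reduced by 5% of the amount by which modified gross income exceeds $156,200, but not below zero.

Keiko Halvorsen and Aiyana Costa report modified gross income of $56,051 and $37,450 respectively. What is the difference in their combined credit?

Keiko ($56,051): Retirement Saver's Credit: income exceeds $31,000 by $25,051 → 101 increments × $125 = $12,625 ≥ base, so the credit is $0. Low-Income Housing Credit: $56,051 is at or below the $156,200 threshold, so the full $1,850 applies. total $0 + $1,850 = $1,850
Aiyana ($37,450): Retirement Saver's Credit: income exceeds $31,000 by $6,450, which is 26 full-or-partial $250 increments; reduction = 26 × $125 = $3,250, leaving $1,000. Low-Income Housing Credit: $37,450 is at or below the $156,200 threshold, so the full $1,850 applies. total $1,000 + $1,850 = $2,850
Difference: |$1,850 − $2,850| = $1,000.

$1,000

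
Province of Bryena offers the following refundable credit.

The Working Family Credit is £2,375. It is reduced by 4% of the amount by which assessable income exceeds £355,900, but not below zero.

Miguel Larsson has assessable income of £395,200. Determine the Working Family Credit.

Working Family Credit: 4% of the £39,300 excess over £355,900 is £1,572; credit = £2,375 − £1,572 = £803.

£803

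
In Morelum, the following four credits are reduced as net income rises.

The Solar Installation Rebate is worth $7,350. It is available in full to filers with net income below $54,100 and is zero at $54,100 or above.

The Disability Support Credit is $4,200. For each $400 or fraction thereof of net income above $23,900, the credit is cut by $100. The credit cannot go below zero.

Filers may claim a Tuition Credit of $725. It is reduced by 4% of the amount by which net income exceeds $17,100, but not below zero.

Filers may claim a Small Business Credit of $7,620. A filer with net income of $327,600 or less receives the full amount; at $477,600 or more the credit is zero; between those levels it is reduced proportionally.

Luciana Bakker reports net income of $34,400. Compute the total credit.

$16,503

Solar Installation Rebate: $34,400 is below the $54,100 cutoff, so the full $7,350 applies.
Disability Support Credit: income exceeds $23,900 by $10,500, which is 27 full-or-partial $400 increments; reduction = 27 × $100 = $2,700, leaving $1,500.
Tuition Credit: 4% of the $17,300 excess over $17,100 is $692; credit = $725 − $692 = $33.
Small Business Credit: $34,400 is at or below the $327,600 threshold, so the full $7,620 applies.
Total: $7,350 + $1,500 + $33 + $7,620 = $16,503.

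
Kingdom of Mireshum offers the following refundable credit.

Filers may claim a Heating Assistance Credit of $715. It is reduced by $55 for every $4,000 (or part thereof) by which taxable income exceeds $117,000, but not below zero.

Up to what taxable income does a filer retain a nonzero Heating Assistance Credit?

After 12 increments the reduction is 12 × $55 = $660, leaving $55; one more increment wipes it out. Increment 12 ends at excess 12 × $4,000 = $48,000, so the highest qualifying income is $117,000 + $48,000 = $165,000.

$165,000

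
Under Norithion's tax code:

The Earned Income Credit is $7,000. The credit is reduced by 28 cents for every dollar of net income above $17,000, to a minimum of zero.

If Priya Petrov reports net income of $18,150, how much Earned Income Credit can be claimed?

Earned Income Credit: 28% of the $1,150 excess over $17,000 is $322; credit = $7,000 − $322 = $6,678.

$6,678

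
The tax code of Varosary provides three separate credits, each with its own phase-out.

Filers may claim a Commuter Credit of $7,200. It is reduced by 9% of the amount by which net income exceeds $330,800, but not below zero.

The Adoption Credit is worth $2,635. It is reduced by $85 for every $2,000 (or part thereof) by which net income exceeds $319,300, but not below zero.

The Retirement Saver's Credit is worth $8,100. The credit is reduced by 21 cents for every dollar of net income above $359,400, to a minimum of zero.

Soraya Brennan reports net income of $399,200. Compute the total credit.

Commuter Credit: 9% of the $68,400 excess over $330,800 is $6,156; credit = $7,200 − $6,156 = $1,044.
Adoption Credit: income exceeds $319,300 by $79,900 → 40 increments × $85 = $3,400 ≥ base, so the credit is $0.
Retirement Saver's Credit: 21% of the $39,800 excess over $359,400 is $8,358 ≥ base, so the credit is $0.
Total: $1,044 + $0 + $0 = $1,044.

$1,044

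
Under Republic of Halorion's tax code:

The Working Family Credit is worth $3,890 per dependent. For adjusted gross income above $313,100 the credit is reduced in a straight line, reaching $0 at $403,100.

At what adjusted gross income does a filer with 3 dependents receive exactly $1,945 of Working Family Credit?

Full credit = 3 × $3,890 = $11,670.
$1,945 is 1,945/11,670 of the full $11,670, so 9,725/11,670 of the $90,000 range has been used: income = $313,100 + $90,000 × 9,725/11,670 = $388,100.

$388,100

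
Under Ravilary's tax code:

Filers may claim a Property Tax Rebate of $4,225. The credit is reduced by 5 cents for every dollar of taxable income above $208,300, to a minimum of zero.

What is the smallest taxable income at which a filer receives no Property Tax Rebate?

$292,800

The credit falls by 5% of each dollar above $208,300, so it reaches zero when the excess is $4,225 / 5% = $84,500: income = $208,300 + $84,500 = $292,800.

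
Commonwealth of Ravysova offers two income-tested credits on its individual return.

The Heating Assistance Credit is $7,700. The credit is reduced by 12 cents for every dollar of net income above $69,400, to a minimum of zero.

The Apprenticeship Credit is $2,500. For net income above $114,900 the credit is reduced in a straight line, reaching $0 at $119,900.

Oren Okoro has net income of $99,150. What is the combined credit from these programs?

Heating Assistance Credit: 12% of the $29,750 excess over $69,400 is $3,570; credit = $7,700 − $3,570 = $4,130.
Apprenticeship Credit: $99,150 is at or below the $114,900 threshold, so the full $2,500 applies.
Total: $4,130 + $2,500 = $6,630.

$6,630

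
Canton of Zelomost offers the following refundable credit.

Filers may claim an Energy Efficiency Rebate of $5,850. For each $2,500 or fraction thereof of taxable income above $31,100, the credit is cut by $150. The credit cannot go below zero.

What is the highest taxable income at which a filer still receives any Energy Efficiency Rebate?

After 38 increments the reduction is 38 × $150 = $5,700, leaving $150; one more increment wipes it out. Increment 38 ends at excess 38 × $2,500 = $95,000, so the highest qualifying income is $31,100 + $95,000 = $126,100.

$126,100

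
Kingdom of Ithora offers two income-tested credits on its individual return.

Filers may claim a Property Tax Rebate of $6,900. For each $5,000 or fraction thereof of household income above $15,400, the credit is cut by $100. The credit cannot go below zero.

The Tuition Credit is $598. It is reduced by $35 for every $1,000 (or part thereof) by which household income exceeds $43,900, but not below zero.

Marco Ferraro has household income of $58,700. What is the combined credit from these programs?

$6,073

Property Tax Rebate: income exceeds $15,400 by $43,300, which is 9 full-or-partial $5,000 increments; reduction = 9 × $100 = $900, leaving $6,000.
Tuition Credit: income exceeds $43,900 by $14,800, which is 15 full-or-partial $1,000 increments; reduction = 15 × $35 = $525, leaving $73.
Total: $6,000 + $73 = $6,073.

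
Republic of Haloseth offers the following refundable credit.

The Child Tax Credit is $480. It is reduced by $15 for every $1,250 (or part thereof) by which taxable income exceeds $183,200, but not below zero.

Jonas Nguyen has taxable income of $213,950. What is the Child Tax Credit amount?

Child Tax Credit: income exceeds $183,200 by $30,750, which is 25 full-or-partial $1,250 increments; reduction = 25 × $15 = $375, leaving $105.

$105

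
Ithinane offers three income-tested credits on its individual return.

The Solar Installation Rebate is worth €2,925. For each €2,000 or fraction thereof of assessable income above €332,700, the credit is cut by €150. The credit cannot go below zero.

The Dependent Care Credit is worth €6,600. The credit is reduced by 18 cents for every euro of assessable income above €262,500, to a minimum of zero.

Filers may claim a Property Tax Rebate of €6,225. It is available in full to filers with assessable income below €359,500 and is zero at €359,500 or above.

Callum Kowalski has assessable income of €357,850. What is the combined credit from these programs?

€7,200

Solar Installation Rebate: income exceeds €332,700 by €25,150, which is 13 full-or-partial €2,000 increments; reduction = 13 × €150 = €1,950, leaving €975.
Dependent Care Credit: 18% of the €95,350 excess over €262,500 is €17,163 ≥ base, so the credit is €0.
Property Tax Rebate: €357,850 is below the €359,500 cutoff, so the full €6,225 applies.
Total: €975 + €0 + €6,225 = €7,200.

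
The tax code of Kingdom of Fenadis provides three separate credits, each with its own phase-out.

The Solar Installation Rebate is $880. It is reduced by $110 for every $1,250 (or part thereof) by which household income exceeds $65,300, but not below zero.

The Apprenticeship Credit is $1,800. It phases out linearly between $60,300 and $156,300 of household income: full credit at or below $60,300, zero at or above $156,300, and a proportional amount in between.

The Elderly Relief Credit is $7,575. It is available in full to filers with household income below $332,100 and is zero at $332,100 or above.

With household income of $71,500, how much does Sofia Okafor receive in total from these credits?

Solar Installation Rebate: income exceeds $65,300 by $6,200, which is 5 full-or-partial $1,250 increments; reduction = 5 × $110 = $550, leaving $330.
Apprenticeship Credit: $71,500 is $11,200 into a $96,000 phase-out range, leaving 84,800/96,000 of the credit: $1,800 × 84,800/96,000 = $1,590.
Elderly Relief Credit: $71,500 is below the $332,100 cutoff, so the full $7,575 applies.
Total: $330 + $1,590 + $7,575 = $9,495.

$9,495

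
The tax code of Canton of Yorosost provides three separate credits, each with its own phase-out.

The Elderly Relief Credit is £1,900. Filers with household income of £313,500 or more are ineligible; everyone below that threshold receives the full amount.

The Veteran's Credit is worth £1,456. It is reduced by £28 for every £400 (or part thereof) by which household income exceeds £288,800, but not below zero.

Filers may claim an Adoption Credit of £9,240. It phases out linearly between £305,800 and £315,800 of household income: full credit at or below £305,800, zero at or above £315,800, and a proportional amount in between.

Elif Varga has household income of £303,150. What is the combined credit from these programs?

£11,588

Elderly Relief Credit: £303,150 is below the £313,500 cutoff, so the full £1,900 applies.
Veteran's Credit: income exceeds £288,800 by £14,350, which is 36 full-or-partial £400 increments; reduction = 36 × £28 = £1,008, leaving £448.
Adoption Credit: £303,150 is at or below the £305,800 threshold, so the full £9,240 applies.
Total: £1,900 + £448 + £9,240 = £11,588.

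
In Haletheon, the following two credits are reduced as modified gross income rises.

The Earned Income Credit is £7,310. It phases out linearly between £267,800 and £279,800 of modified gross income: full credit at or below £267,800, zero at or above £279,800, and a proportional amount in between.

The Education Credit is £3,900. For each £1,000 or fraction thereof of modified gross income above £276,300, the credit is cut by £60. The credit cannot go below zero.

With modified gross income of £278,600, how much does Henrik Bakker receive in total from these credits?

Earned Income Credit: £278,600 is £10,800 into a £12,000 phase-out range, leaving 1,200/12,000 of the credit: £7,310 × 1,200/12,000 = £731.
Education Credit: income exceeds £276,300 by £2,300, which is 3 full-or-partial £1,000 increments; reduction = 3 × £60 = £180, leaving £3,720.
Total: £731 + £3,720 = £4,451.

£4,451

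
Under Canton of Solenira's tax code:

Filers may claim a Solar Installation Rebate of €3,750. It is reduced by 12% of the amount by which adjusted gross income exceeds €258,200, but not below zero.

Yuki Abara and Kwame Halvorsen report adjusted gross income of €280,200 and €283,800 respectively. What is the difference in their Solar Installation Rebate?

€432

Yuki (€280,200): Solar Installation Rebate: 12% of the €22,000 excess over €258,200 is €2,640; credit = €3,750 − €2,640 = €1,110.
Kwame (€283,800): Solar Installation Rebate: 12% of the €25,600 excess over €258,200 is €3,072; credit = €3,750 − €3,072 = €678.
Difference: |€1,110 − €678| = €432.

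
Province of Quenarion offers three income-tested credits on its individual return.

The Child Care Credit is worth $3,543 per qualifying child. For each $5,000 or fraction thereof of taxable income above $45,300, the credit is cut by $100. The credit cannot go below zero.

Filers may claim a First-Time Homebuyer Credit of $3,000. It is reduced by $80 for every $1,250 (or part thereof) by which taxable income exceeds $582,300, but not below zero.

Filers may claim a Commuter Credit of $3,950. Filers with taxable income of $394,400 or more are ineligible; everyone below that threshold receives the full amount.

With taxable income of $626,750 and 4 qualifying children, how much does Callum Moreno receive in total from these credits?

Child Care Credit: base = 4 × $3,543 = $14,172. income exceeds $45,300 by $581,450, which is 117 full-or-partial $5,000 increments; reduction = 117 × $100 = $11,700, leaving $2,472.
First-Time Homebuyer Credit: income exceeds $582,300 by $44,450, which is 36 full-or-partial $1,250 increments; reduction = 36 × $80 = $2,880, leaving $120.
Commuter Credit: $626,750 meets or exceeds the $394,400 cutoff, so the credit is $0.
Total: $2,472 + $120 + $0 = $2,592.

$2,592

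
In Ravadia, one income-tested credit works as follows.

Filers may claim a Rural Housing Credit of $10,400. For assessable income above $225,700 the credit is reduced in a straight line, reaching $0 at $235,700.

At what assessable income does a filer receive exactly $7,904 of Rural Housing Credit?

$228,100

$7,904 is 7,904/10,400 of the full $10,400, so 2,496/10,400 of the $10,000 range has been used: income = $225,700 + $10,000 × 2,496/10,400 = $228,100.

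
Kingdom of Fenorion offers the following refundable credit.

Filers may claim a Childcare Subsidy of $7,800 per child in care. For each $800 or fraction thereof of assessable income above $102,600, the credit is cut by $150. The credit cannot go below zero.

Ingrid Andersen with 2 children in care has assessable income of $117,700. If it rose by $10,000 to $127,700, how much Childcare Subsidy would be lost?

$1,950

At $117,700 — base = 2 × $7,800 = $15,600. income exceeds $102,600 by $15,100, which is 19 full-or-partial $800 increments; reduction = 19 × $150 = $2,850, leaving $12,750.
At $127,700 — base = 2 × $7,800 = $15,600. income exceeds $102,600 by $25,100, which is 32 full-or-partial $800 increments; reduction = 32 × $150 = $4,800, leaving $10,800.
Lost: $12,750 − $10,800 = $1,950.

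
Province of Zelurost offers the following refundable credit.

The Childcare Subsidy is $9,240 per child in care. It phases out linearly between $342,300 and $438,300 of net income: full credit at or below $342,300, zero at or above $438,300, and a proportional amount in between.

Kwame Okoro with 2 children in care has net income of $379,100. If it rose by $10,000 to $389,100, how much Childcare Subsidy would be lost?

$1,925

At $379,100 — base = 2 × $9,240 = $18,480. $379,100 is $36,800 into a $96,000 phase-out range, leaving 59,200/96,000 of the credit: $18,480 × 59,200/96,000 = $11,396.
At $389,100 — base = 2 × $9,240 = $18,480. $389,100 is $46,800 into a $96,000 phase-out range, leaving 49,200/96,000 of the credit: $18,480 × 49,200/96,000 = $9,471.
Lost: $11,396 − $9,471 = $1,925.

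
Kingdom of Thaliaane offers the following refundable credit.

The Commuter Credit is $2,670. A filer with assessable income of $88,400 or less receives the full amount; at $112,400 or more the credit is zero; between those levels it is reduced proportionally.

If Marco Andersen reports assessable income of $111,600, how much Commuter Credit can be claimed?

Commuter Credit: $111,600 is $23,200 into a $24,000 phase-out range, leaving 800/24,000 of the credit: $2,670 × 800/24,000 = $89.

$89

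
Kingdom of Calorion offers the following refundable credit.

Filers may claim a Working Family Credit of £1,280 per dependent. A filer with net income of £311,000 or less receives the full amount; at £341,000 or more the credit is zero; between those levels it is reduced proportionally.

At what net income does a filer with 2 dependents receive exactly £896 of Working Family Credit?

£330,500

Full credit = 2 × £1,280 = £2,560.
£896 is 896/2,560 of the full £2,560, so 1,664/2,560 of the £30,000 range has been used: income = £311,000 + £30,000 × 1,664/2,560 = £330,500.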